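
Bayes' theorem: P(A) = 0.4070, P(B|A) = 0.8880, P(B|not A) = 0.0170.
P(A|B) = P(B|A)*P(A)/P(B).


P(B) = P(B|A)*P(A) + P(B|A')*P(A')
= 0.8880*0.4070 + 0.0170*0.5930
= 0.361416 + 0.010081 = 0.371497
P(A|B) = 0.361416/0.371497 = 0.9729

P(A|B) = 0.9729


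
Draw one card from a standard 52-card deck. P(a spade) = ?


13 spades in 52 cards
P = 13/52 = 0.2500

P = 0.2500


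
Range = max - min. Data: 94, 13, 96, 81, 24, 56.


Max = 96, Min = 13
Range = 96 - 13 = 83

Range = 83


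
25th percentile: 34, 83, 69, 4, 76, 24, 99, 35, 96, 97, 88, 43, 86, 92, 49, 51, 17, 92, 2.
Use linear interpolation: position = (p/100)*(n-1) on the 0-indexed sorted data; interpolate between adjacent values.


Sorted: 2, 4, 17, 24, 34, 35, 43, 49, 51, 69, 76, 83, 86, 88, 92, 92, 96, 97, 99
n = 19
Index = 25/100 * 18 = 4.5000
Lower = data[4] = 34, Upper = data[5] = 35
P25 = 34 + 0.5000*(1) = 34.5000

P25 = 34.5000


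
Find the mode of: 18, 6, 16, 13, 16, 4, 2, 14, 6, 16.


Frequencies: 2:1, 4:1, 6:2, 13:1, 14:1, 16:3, 18:1
Max frequency = 3
Mode = 16

Mode = 16


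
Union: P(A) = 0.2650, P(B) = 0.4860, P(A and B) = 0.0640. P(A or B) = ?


P(A∪B) = 0.2650 + 0.4860 - 0.0640
= 0.7510 - 0.0640
= 0.6870

P(A∪B) = 0.6870


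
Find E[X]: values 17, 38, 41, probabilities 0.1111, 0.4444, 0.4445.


E[X] = 17*0.1111 + 38*0.4444 + 41*0.4445
= 1.8887 + 16.8872 + 18.2245
= 37.0004

E[X] = 37.0004


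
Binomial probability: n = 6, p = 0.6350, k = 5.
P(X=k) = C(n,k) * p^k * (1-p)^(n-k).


C(6,5) = 6
p^5 = 0.103245
(1-p)^1 = 0.365000
P = 6 * 0.103245 * 0.365000 = 0.2261

P(X=5) = 0.2261


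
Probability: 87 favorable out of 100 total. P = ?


P = 87/100 = 0.8700

P = 0.8700


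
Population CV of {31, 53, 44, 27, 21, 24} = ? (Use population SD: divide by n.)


Mean = 33.3333
SD = 11.4407
CV = (11.4407/33.3333)*100 = 34.3220%

CV = 34.3220%


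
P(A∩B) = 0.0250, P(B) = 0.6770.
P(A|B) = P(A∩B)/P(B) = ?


P(A|B) = 0.0250/0.6770 = 0.0369

P(A|B) = 0.0369


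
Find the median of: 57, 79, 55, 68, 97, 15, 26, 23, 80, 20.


Sorted: 15, 20, 23, 26, 55, 57, 68, 79, 80, 97
n = 10 (even)
Middle values: 55 and 57
Median = (55+57)/2 = 56.0000

Median = 56.0000


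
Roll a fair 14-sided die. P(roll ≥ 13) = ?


Favorable outcomes (roll ≥ 13): 2
Total outcomes = 14
P = 2/14 = 0.1429

P = 0.1429


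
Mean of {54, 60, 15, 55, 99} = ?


Sum = 54 + 60 + 15 + 55 + 99 = 283
n = 5
Mean = 283/5 = 56.6000

Mean = 56.6000


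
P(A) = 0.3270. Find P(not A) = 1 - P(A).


P(not A) = 1 - 0.3270 = 0.6730

P(not A) = 0.6730


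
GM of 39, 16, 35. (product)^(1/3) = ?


Product = 39 × 16 × 35 = 21840
GM = 21840^(1/3) = 27.9523

GM = 27.9523


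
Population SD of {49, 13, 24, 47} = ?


Mean = 33.2500
Variance = 233.1875
SD = sqrt(233.1875) = 15.2705

SD = 15.2705


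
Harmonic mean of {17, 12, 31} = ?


Sum of reciprocals = 1/17 + 1/12 + 1/31 = 0.174415
HM = 3/0.174415 = 17.2004

HM = 17.2004


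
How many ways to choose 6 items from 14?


C(14,6) = 14!/(6! × 8!)
= 87178291200/(720 × 40320)
= 3003

C(14,6) = 3003


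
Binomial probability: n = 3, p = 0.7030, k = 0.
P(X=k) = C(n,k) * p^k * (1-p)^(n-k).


C(3,0) = 1
p^0 = 1.000000
(1-p)^3 = 0.026198
P = 1 * 1.000000 * 0.026198 = 0.0262

P(X=0) = 0.0262


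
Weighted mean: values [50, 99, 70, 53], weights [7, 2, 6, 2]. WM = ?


Numerator = 50*7 + 99*2 + 70*6 + 53*2 = 1074
Denominator = 7 + 2 + 6 + 2 = 17
WM = 1074/17 = 63.1765

WM = 63.1765


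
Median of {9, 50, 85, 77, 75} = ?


Sorted: 9, 50, 75, 77, 85
n = 5 (odd)
Middle value = 75

Median = 75


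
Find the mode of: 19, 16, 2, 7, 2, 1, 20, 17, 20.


Frequencies: 1:1, 2:2, 7:1, 16:1, 17:1, 19:1, 20:2
Max frequency = 2
Mode = 2, 20

Mode = 2, 20


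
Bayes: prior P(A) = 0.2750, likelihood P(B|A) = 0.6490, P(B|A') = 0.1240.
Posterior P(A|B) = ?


P(B) = P(B|A)*P(A) + P(B|A')*P(A')
= 0.6490*0.2750 + 0.1240*0.7250
= 0.178475 + 0.089900 = 0.268375
P(A|B) = 0.178475/0.268375 = 0.6650

P(A|B) = 0.6650


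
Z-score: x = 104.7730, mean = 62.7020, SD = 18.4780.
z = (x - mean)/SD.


z = (104.7730 - 62.7020)/18.4780
= 42.0710/18.4780
= 2.2768

z = 2.2768


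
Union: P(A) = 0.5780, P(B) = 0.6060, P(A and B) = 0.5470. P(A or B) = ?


P(A∪B) = 0.5780 + 0.6060 - 0.5470
= 1.1840 - 0.5470
= 0.6370

P(A∪B) = 0.6370


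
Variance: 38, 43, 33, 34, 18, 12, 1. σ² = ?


Mean = 25.5714
Squared deviations: 154.4694, 303.7551, 55.1837, 71.0408, 57.3265, 184.1837, 603.7551
Sum = 1429.7143
Variance = 1429.7143/7 = 204.2449

Variance = 204.2449


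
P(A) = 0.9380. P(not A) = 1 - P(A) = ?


P(not A) = 1 - 0.9380 = 0.0620

P(not A) = 0.0620


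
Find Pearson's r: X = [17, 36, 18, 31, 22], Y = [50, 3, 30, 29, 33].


Mean X = 24.8000, Mean Y = 29.0000
SD X = 7.467262, SD Y = 15.059880
Cov = -94.600000
r = -94.600000/(7.467262*15.059880) = -0.8412

r = -0.8412


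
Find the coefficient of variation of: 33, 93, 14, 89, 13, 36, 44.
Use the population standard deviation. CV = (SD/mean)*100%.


Mean = 46.0000
SD = 30.3409
CV = (30.3409/46.0000)*100 = 65.9585%

CV = 65.9585%


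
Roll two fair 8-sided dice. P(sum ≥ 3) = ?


Total outcomes = 8×8 = 64
Favorable (sum ≥ 3): 63
P = 63/64 = 0.9844

P = 0.9844


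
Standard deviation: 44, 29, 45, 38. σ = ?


Mean = 39.0000
Variance = 40.5000
SD = sqrt(40.5000) = 6.3640

SD = 6.3640


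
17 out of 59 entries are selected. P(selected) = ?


P = 17/59 = 0.2881

P = 0.2881


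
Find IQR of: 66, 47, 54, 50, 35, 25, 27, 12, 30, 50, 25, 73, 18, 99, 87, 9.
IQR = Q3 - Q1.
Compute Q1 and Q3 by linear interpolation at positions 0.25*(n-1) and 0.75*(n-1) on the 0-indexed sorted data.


Sorted: 9, 12, 18, 25, 25, 27, 30, 35, 47, 50, 50, 54, 66, 73, 87, 99
Q1 (25th %ile) = 25.0000
Q3 (75th %ile) = 57.0000
IQR = 57.0000 - 25.0000 = 32.0000

IQR = 32.0000


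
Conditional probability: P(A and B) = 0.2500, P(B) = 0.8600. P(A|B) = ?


P(A|B) = 0.2500/0.8600 = 0.2907

P(A|B) = 0.2907


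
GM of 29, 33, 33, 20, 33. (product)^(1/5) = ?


Product = 29 × 33 × 33 × 20 × 33 = 20843460
GM = 20843460^(1/5) = 29.0934

GM = 29.0934


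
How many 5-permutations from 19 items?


P(19,5) = 19!/14!
= 121645100408832000/87178291200
= 1395360

P(19,5) = 1395360


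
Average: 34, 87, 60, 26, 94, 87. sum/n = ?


Sum = 34 + 87 + 60 + 26 + 94 + 87 = 388
n = 6
Mean = 388/6 = 64.6667

Mean = 64.6667


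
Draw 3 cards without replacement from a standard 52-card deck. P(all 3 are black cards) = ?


P(all black cards) = (26/52) × (25/51) × (24/50)
= 0.1176

P = 0.1176


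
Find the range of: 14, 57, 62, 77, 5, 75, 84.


Max = 84, Min = 5
Range = 84 - 5 = 79

Range = 79


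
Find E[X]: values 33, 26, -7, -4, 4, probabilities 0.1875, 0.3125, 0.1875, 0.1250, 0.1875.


E[X] = 33*0.1875 + 26*0.3125 - 7*0.1875 - 4*0.1250 + 4*0.1875
= 6.1875 + 8.1250 - 1.3125 - 0.5000 + 0.7500
= 13.2500

E[X] = 13.2500


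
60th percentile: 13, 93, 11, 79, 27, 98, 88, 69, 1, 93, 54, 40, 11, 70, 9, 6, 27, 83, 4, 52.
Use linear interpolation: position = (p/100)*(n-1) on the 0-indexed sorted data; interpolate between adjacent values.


Sorted: 1, 4, 6, 9, 11, 11, 13, 27, 27, 40, 52, 54, 69, 70, 79, 83, 88, 93, 93, 98
n = 20
Index = 60/100 * 19 = 11.4000
Lower = data[11] = 54, Upper = data[12] = 69
P60 = 54 + 0.4000*(15) = 60.0000

P60 = 60.0000


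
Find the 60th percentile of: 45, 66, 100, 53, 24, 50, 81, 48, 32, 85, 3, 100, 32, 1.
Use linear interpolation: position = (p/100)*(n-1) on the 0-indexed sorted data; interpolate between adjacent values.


Sorted: 1, 3, 24, 32, 32, 45, 48, 50, 53, 66, 81, 85, 100, 100
n = 14
Index = 60/100 * 13 = 7.8000
Lower = data[7] = 50, Upper = data[8] = 53
P60 = 50 + 0.8000*(3) = 52.4000

P60 = 52.4000


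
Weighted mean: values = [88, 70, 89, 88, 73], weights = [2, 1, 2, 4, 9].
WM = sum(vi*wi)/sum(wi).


Numerator = 88*2 + 70*1 + 89*2 + 88*4 + 73*9 = 1433
Denominator = 2 + 1 + 2 + 4 + 9 = 18
WM = 1433/18 = 79.6111

WM = 79.6111


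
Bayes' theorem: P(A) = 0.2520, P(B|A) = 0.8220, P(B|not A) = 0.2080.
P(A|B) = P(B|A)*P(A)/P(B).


P(B) = P(B|A)*P(A) + P(B|A')*P(A')
= 0.8220*0.2520 + 0.2080*0.7480
= 0.207144 + 0.155584 = 0.362728
P(A|B) = 0.207144/0.362728 = 0.5711

P(A|B) = 0.5711


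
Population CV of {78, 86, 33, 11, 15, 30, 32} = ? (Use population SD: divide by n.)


Mean = 40.7143
SD = 27.3481
CV = (27.3481/40.7143)*100 = 67.1708%

CV = 67.1708%


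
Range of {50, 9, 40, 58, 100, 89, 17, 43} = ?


Max = 100, Min = 9
Range = 100 - 9 = 91

Range = 91


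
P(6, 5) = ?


P(6,5) = 6!/1!
= 720/1
= 720

P(6,5) = 720


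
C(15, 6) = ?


C(15,6) = 15!/(6! × 9!)
= 1307674368000/(720 × 362880)
= 5005

C(15,6) = 5005


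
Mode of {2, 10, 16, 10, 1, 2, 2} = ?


Frequencies: 1:1, 2:3, 10:2, 16:1
Max frequency = 3
Mode = 2

Mode = 2


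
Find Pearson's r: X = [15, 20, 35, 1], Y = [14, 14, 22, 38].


Mean X = 17.7500, Mean Y = 22.0000
SD X = 12.152675, SD Y = 9.797959
Cov = -66.000000
r = -66.000000/(12.152675*9.797959) = -0.5543

r = -0.5543


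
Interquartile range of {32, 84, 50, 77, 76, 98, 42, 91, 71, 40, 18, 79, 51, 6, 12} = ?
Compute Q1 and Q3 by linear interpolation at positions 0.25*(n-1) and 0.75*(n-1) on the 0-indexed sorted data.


Sorted: 6, 12, 18, 32, 40, 42, 50, 51, 71, 76, 77, 79, 84, 91, 98
Q1 (25th %ile) = 36.0000
Q3 (75th %ile) = 78.0000
IQR = 78.0000 - 36.0000 = 42.0000

IQR = 42.0000


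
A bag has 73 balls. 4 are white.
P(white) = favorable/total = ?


P = 4/73 = 0.0548

P = 0.0548


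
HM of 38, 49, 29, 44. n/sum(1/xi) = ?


Sum of reciprocals = 1/38 + 1/49 + 1/29 + 1/44 = 0.103934
HM = 4/0.103934 = 38.4860

HM = 38.4860


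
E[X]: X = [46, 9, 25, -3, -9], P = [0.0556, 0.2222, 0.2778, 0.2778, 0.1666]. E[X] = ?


E[X] = 46*0.0556 + 9*0.2222 + 25*0.2778 - 3*0.2778 - 9*0.1666
= 2.5576 + 1.9998 + 6.9450 - 0.8334 - 1.4994
= 9.1696

E[X] = 9.1696


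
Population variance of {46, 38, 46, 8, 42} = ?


Mean = 36.0000
Squared deviations: 100.0000, 4.0000, 100.0000, 784.0000, 36.0000
Sum = 1024.0000
Variance = 1024.0000/5 = 204.8000

Variance = 204.8000


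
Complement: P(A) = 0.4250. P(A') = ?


P(not A) = 1 - 0.4250 = 0.5750

P(not A) = 0.5750


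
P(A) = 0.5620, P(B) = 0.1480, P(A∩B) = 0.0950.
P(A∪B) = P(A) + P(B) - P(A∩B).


P(A∪B) = 0.5620 + 0.1480 - 0.0950
= 0.7100 - 0.0950
= 0.6150

P(A∪B) = 0.6150


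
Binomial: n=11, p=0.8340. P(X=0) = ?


C(11,0) = 1
p^0 = 1.000000
(1-p)^11 = 2.637479e-09
P = 1 * 1.000000 * 2.637479e-09 = 2.6375e-09

P(X=0) = 2.6375e-09


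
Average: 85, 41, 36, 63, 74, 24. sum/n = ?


Sum = 85 + 41 + 36 + 63 + 74 + 24 = 323
n = 6
Mean = 323/6 = 53.8333

Mean = 53.8333


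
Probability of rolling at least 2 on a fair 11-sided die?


Favorable outcomes (roll ≥ 2): 10
Total outcomes = 11
P = 10/11 = 0.9091

P = 0.9091


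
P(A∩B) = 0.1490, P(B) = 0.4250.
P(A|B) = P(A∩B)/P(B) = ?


P(A|B) = 0.1490/0.4250 = 0.3506

P(A|B) = 0.3506


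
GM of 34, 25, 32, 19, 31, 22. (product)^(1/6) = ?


Product = 34 × 25 × 32 × 19 × 31 × 22 = 352457600
GM = 352457600^(1/6) = 26.5777

GM = 26.5777


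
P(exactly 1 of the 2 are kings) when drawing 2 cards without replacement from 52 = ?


Hypergeometric: P(X=1) = C(4,1)·C(48,1) / C(52,2)
= 4 × 48 / 1326
= 192/1326 = 0.1448

P = 0.1448


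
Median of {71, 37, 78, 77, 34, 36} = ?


Sorted: 34, 36, 37, 71, 77, 78
n = 6 (even)
Middle values: 37 and 71
Median = (37+71)/2 = 54.0000

Median = 54.0000


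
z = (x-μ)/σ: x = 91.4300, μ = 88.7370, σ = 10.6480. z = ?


z = (91.4300 - 88.7370)/10.6480
= 2.6930/10.6480
= 0.2529

z = 0.2529


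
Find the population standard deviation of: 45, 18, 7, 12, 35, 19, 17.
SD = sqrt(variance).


Mean = 21.8571
Variance = 153.2653
SD = sqrt(153.2653) = 12.3800

SD = 12.3800


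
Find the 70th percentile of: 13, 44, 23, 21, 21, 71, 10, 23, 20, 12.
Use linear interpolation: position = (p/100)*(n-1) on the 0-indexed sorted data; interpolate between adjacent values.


Sorted: 10, 12, 13, 20, 21, 21, 23, 23, 44, 71
n = 10
Index = 70/100 * 9 = 6.3000
Lower = data[6] = 23, Upper = data[7] = 23
P70 = 23 + 0.3000*(0) = 23.0000

P70 = 23.0000


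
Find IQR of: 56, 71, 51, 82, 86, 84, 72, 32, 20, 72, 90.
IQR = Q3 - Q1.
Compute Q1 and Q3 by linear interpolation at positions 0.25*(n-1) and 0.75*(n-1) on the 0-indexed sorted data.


Sorted: 20, 32, 51, 56, 71, 72, 72, 82, 84, 86, 90
Q1 (25th %ile) = 53.5000
Q3 (75th %ile) = 83.0000
IQR = 83.0000 - 53.5000 = 29.5000

IQR = 29.5000


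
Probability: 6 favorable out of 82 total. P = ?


P = 6/82 = 0.0732

P = 0.0732


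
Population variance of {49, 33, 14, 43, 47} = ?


Mean = 37.2000
Squared deviations: 139.2400, 17.6400, 538.2400, 33.6400, 96.0400
Sum = 824.8000
Variance = 824.8000/5 = 164.9600

Variance = 164.9600


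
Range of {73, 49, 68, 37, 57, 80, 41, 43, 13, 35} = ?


Max = 80, Min = 13
Range = 80 - 13 = 67

Range = 67


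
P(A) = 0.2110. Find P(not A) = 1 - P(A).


P(not A) = 1 - 0.2110 = 0.7890

P(not A) = 0.7890


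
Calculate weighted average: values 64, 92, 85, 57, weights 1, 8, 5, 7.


Numerator = 64*1 + 92*8 + 85*5 + 57*7 = 1624
Denominator = 1 + 8 + 5 + 7 = 21
WM = 1624/21 = 77.3333

WM = 77.3333


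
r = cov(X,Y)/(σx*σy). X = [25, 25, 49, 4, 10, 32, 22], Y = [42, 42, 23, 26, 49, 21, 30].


Mean X = 23.8571, Mean Y = 33.2857
SD X = 13.579697, SD Y = 10.137826
Cov = -57.959184
r = -57.959184/(13.579697*10.137826) = -0.4210

r = -0.4210


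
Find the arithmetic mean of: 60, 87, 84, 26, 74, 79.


Sum = 60 + 87 + 84 + 26 + 74 + 79 = 410
n = 6
Mean = 410/6 = 68.3333

Mean = 68.3333


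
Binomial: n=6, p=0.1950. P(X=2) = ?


C(6,2) = 15
p^2 = 0.038025
(1-p)^4 = 0.419936
P = 15 * 0.038025 * 0.419936 = 0.2395

P(X=2) = 0.2395


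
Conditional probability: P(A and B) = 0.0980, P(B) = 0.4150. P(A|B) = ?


P(A|B) = 0.0980/0.4150 = 0.2361

P(A|B) = 0.2361


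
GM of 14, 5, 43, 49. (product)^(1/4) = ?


Product = 14 × 5 × 43 × 49 = 147490
GM = 147490^(1/4) = 19.5970

GM = 19.5970


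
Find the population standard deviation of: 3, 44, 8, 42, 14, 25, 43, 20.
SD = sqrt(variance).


Mean = 24.8750
Variance = 236.6094
SD = sqrt(236.6094) = 15.3821

SD = 15.3821


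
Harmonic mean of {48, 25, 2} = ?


Sum of reciprocals = 1/48 + 1/25 + 1/2 = 0.560833
HM = 3/0.560833 = 5.3492

HM = 5.3492


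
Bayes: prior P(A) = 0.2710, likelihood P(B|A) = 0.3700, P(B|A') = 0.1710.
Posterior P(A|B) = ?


P(B) = P(B|A)*P(A) + P(B|A')*P(A')
= 0.3700*0.2710 + 0.1710*0.7290
= 0.100270 + 0.124659 = 0.224929
P(A|B) = 0.100270/0.224929 = 0.4458

P(A|B) = 0.4458


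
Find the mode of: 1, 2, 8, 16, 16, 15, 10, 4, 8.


Frequencies: 1:1, 2:1, 4:1, 8:2, 10:1, 15:1, 16:2
Max frequency = 2
Mode = 8, 16

Mode = 8, 16


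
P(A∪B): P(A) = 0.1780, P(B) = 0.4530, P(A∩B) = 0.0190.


P(A∪B) = 0.1780 + 0.4530 - 0.0190
= 0.6310 - 0.0190
= 0.6120

P(A∪B) = 0.6120


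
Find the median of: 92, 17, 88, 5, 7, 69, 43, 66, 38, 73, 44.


Sorted: 5, 7, 17, 38, 43, 44, 66, 69, 73, 88, 92
n = 11 (odd)
Middle value = 44

Median = 44


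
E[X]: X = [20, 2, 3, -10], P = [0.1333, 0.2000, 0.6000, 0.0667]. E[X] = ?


E[X] = 20*0.1333 + 2*0.2000 + 3*0.6000 - 10*0.0667
= 2.6660 + 0.4000 + 1.8000 - 0.6670
= 4.1990

E[X] = 4.1990


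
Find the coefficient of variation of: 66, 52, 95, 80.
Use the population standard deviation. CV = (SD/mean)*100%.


Mean = 73.2500
SD = 15.9902
CV = (15.9902/73.2500)*100 = 21.8297%

CV = 21.8297%


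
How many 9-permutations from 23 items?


P(23,9) = 23!/14!
= 25852016738884976640000/87178291200
= 296541907200

P(23,9) = 296541907200


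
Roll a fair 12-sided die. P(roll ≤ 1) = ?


Favorable outcomes (roll ≤ 1): 1
Total outcomes = 12
P = 1/12 = 0.0833

P = 0.0833


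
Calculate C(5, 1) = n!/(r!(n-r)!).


C(5,1) = 5!/(1! × 4!)
= 120/(1 × 24)
= 5

C(5,1) = 5


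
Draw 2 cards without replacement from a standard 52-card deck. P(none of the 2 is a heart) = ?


P(no hearts) = (39/52) × (38/51)
= 0.5588

P = 0.5588


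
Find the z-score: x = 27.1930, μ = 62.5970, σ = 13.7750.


z = (27.1930 - 62.5970)/13.7750
= -35.4040/13.7750
= -2.5702

z = -2.5702


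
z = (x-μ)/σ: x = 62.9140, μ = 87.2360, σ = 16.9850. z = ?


z = (62.9140 - 87.2360)/16.9850
= -24.3220/16.9850
= -1.4320

z = -1.4320


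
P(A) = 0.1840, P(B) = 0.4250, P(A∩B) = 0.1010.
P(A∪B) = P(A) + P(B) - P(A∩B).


P(A∪B) = 0.1840 + 0.4250 - 0.1010
= 0.6090 - 0.1010
= 0.5080

P(A∪B) = 0.5080


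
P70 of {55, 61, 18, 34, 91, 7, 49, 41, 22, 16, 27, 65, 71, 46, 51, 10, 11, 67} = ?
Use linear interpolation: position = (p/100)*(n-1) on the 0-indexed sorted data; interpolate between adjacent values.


Sorted: 7, 10, 11, 16, 18, 22, 27, 34, 41, 46, 49, 51, 55, 61, 65, 67, 71, 91
n = 18
Index = 70/100 * 17 = 11.9000
Lower = data[11] = 51, Upper = data[12] = 55
P70 = 51 + 0.9000*(4) = 54.6000

P70 = 54.6000


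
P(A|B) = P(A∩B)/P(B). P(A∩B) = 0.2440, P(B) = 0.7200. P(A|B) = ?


P(A|B) = 0.2440/0.7200 = 0.3389

P(A|B) = 0.3389


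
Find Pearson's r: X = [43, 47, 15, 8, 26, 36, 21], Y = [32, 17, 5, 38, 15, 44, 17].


Mean X = 28.0000, Mean Y = 24.0000
SD X = 13.480144, SD Y = 13.093073
Cov = 25.857143
r = 25.857143/(13.480144*13.093073) = 0.1465

r = 0.1465


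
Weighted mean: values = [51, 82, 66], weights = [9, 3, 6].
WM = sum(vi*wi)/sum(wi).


Numerator = 51*9 + 82*3 + 66*6 = 1101
Denominator = 9 + 3 + 6 = 18
WM = 1101/18 = 61.1667

WM = 61.1667


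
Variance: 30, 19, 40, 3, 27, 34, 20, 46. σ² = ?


Mean = 27.3750
Squared deviations: 6.8906, 70.1406, 159.3906, 594.1406, 0.1406, 43.8906, 54.3906, 346.8906
Sum = 1275.8750
Variance = 1275.8750/8 = 159.4844

Variance = 159.4844


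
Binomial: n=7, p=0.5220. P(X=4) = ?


C(7,4) = 35
p^4 = 0.074248
(1-p)^3 = 0.109215
P = 35 * 0.074248 * 0.109215 = 0.2838

P(X=4) = 0.2838


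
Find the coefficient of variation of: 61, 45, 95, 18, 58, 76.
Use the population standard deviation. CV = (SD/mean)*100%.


Mean = 58.8333
SD = 24.0376
CV = (24.0376/58.8333)*100 = 40.8571%

CV = 40.8571%


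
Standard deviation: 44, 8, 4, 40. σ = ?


Mean = 24.0000
Variance = 328.0000
SD = sqrt(328.0000) = 18.1108

SD = 18.1108


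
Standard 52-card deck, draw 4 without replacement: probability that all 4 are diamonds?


P(all diamonds) = (13/52) × (12/51) × (11/50) × (10/49)
= 0.0026

P = 0.0026


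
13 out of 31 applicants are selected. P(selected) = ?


P = 13/31 = 0.4194

P = 0.4194


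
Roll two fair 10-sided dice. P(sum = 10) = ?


Total outcomes = 10×10 = 100
Favorable (sum = 10): 9
P = 9/100 = 0.0900

P = 0.0900


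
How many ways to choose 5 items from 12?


C(12,5) = 12!/(5! × 7!)
= 479001600/(120 × 5040)
= 792

C(12,5) = 792


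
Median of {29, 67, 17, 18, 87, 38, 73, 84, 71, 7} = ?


Sorted: 7, 17, 18, 29, 38, 67, 71, 73, 84, 87
n = 10 (even)
Middle values: 38 and 67
Median = (38+67)/2 = 52.5000

Median = 52.5000


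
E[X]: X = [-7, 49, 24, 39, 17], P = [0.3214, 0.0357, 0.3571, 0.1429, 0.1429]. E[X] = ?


E[X] = -7*0.3214 + 49*0.0357 + 24*0.3571 + 39*0.1429 + 17*0.1429
= -2.2498 + 1.7493 + 8.5704 + 5.5731 + 2.4293
= 16.0723

E[X] = 16.0723


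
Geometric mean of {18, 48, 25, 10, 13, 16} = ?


Product = 18 × 48 × 25 × 10 × 13 × 16 = 44928000
GM = 44928000^(1/6) = 18.8547

GM = 18.8547


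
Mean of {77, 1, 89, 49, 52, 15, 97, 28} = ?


Sum = 77 + 1 + 89 + 49 + 52 + 15 + 97 + 28 = 408
n = 8
Mean = 408/8 = 51.0000

Mean = 51.0000


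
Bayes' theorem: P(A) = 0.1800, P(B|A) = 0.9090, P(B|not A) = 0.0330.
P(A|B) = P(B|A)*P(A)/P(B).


P(B) = P(B|A)*P(A) + P(B|A')*P(A')
= 0.9090*0.1800 + 0.0330*0.8200
= 0.163620 + 0.027060 = 0.190680
P(A|B) = 0.163620/0.190680 = 0.8581

P(A|B) = 0.8581


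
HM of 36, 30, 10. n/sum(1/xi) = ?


Sum of reciprocals = 1/36 + 1/30 + 1/10 = 0.161111
HM = 3/0.161111 = 18.6207

HM = 18.6207


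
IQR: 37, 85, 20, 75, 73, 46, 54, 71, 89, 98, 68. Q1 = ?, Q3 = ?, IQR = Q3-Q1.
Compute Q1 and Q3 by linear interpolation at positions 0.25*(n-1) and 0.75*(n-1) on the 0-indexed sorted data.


Sorted: 20, 37, 46, 54, 68, 71, 73, 75, 85, 89, 98
Q1 (25th %ile) = 50.0000
Q3 (75th %ile) = 80.0000
IQR = 80.0000 - 50.0000 = 30.0000

IQR = 30.0000


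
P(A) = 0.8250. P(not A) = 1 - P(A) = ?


P(not A) = 1 - 0.8250 = 0.1750

P(not A) = 0.1750


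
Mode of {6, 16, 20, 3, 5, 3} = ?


Frequencies: 3:2, 5:1, 6:1, 16:1, 20:1
Max frequency = 2
Mode = 3

Mode = 3


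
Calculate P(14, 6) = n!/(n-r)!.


P(14,6) = 14!/8!
= 87178291200/40320
= 2162160

P(14,6) = 2162160


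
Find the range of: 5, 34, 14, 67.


Max = 67, Min = 5
Range = 67 - 5 = 62

Range = 62


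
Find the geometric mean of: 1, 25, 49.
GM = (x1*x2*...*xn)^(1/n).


Product = 1 × 25 × 49 = 1225
GM = 1225^(1/3) = 10.6999

GM = 10.6999


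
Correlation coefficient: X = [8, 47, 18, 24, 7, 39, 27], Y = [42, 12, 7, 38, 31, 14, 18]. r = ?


Mean X = 24.2857, Mean Y = 23.1429
SD X = 13.853460, SD Y = 12.721507
Cov = -106.755102
r = -106.755102/(13.853460*12.721507) = -0.6057

r = -0.6057


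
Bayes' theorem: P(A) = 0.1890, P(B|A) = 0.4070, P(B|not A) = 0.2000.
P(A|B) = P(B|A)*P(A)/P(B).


P(B) = P(B|A)*P(A) + P(B|A')*P(A')
= 0.4070*0.1890 + 0.2000*0.8110
= 0.076923 + 0.162200 = 0.239123
P(A|B) = 0.076923/0.239123 = 0.3217

P(A|B) = 0.3217


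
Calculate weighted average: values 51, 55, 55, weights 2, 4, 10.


Numerator = 51*2 + 55*4 + 55*10 = 872
Denominator = 2 + 4 + 10 = 16
WM = 872/16 = 54.5000

WM = 54.5000


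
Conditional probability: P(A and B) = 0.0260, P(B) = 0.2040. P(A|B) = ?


P(A|B) = 0.0260/0.2040 = 0.1275

P(A|B) = 0.1275


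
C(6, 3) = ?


C(6,3) = 6!/(3! × 3!)
= 720/(6 × 6)
= 20

C(6,3) = 20


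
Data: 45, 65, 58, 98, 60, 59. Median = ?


Sorted: 45, 58, 59, 60, 65, 98
n = 6 (even)
Middle values: 59 and 60
Median = (59+60)/2 = 59.5000

Median = 59.5000


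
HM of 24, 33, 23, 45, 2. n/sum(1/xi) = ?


Sum of reciprocals = 1/24 + 1/33 + 1/23 + 1/45 + 1/2 = 0.637670
HM = 5/0.637670 = 7.8410

HM = 7.8410


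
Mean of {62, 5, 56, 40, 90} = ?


Sum = 62 + 5 + 56 + 40 + 90 = 253
n = 5
Mean = 253/5 = 50.6000

Mean = 50.6000


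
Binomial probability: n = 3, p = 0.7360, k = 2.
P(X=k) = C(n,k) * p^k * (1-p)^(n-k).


C(3,2) = 3
p^2 = 0.541696
(1-p)^1 = 0.264000
P = 3 * 0.541696 * 0.264000 = 0.4290

P(X=2) = 0.4290


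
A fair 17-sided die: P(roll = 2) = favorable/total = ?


Favorable outcomes (roll = 2): 1
Total outcomes = 17
P = 1/17 = 0.0588

P = 0.0588


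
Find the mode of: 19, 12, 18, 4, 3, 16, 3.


Frequencies: 3:2, 4:1, 12:1, 16:1, 18:1, 19:1
Max frequency = 2
Mode = 3

Mode = 3


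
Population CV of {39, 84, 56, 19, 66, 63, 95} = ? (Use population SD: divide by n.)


Mean = 60.2857
SD = 23.8550
CV = (23.8550/60.2857)*100 = 39.5699%

CV = 39.5699%


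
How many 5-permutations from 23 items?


P(23,5) = 23!/18!
= 25852016738884976640000/6402373705728000
= 4037880

P(23,5) = 4037880


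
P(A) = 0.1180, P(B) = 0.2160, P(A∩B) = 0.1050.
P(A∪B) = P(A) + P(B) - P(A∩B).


P(A∪B) = 0.1180 + 0.2160 - 0.1050
= 0.3340 - 0.1050
= 0.2290

P(A∪B) = 0.2290


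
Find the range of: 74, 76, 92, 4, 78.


Max = 92, Min = 4
Range = 92 - 4 = 88

Range = 88


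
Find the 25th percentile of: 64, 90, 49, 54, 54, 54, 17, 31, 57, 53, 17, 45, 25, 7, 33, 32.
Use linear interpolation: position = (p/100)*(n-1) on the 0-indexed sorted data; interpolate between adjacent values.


Sorted: 7, 17, 17, 25, 31, 32, 33, 45, 49, 53, 54, 54, 54, 57, 64, 90
n = 16
Index = 25/100 * 15 = 3.7500
Lower = data[3] = 25, Upper = data[4] = 31
P25 = 25 + 0.7500*(6) = 29.5000

P25 = 29.5000


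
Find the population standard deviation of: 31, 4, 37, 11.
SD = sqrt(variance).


Mean = 20.7500
Variance = 186.1875
SD = sqrt(186.1875) = 13.6451

SD = 13.6451


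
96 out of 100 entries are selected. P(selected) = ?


P = 96/100 = 0.9600

P = 0.9600


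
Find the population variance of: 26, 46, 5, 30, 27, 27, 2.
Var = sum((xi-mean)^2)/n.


Mean = 23.2857
Squared deviations: 7.3673, 515.9388, 334.3673, 45.0816, 13.7959, 13.7959, 453.0816
Sum = 1383.4286
Variance = 1383.4286/7 = 197.6327

Variance = 197.6327


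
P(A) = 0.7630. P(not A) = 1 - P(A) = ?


P(not A) = 1 - 0.7630 = 0.2370

P(not A) = 0.2370


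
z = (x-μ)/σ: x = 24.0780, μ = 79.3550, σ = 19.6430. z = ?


z = (24.0780 - 79.3550)/19.6430
= -55.2770/19.6430
= -2.8141

z = -2.8141


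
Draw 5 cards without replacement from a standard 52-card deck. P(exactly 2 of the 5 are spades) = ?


Hypergeometric: P(X=2) = C(13,2)·C(39,3) / C(52,5)
= 78 × 9139 / 2598960
= 712842/2598960 = 0.2743

P = 0.2743


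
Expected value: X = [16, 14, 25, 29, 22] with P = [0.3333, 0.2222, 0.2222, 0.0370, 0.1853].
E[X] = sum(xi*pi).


E[X] = 16*0.3333 + 14*0.2222 + 25*0.2222 + 29*0.0370 + 22*0.1853
= 5.3328 + 3.1108 + 5.5550 + 1.0730 + 4.0766
= 19.1482

E[X] = 19.1482


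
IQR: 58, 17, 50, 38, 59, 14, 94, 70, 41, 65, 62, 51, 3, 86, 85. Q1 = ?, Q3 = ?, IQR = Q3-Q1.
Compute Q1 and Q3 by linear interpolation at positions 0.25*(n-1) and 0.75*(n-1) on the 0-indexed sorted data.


Sorted: 3, 14, 17, 38, 41, 50, 51, 58, 59, 62, 65, 70, 85, 86, 94
Q1 (25th %ile) = 39.5000
Q3 (75th %ile) = 67.5000
IQR = 67.5000 - 39.5000 = 28.0000

IQR = 28.0000


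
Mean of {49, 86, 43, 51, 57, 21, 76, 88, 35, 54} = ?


Sum = 49 + 86 + 43 + 51 + 57 + 21 + 76 + 88 + 35 + 54 = 560
n = 10
Mean = 560/10 = 56.0000

Mean = 56.0000


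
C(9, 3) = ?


C(9,3) = 9!/(3! × 6!)
= 362880/(6 × 720)
= 84

C(9,3) = 84


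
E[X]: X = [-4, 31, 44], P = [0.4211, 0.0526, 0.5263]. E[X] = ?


E[X] = -4*0.4211 + 31*0.0526 + 44*0.5263
= -1.6844 + 1.6306 + 23.1572
= 23.1034

E[X] = 23.1034


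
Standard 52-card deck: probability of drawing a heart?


13 hearts in 52 cards
P = 13/52 = 0.2500

P = 0.2500


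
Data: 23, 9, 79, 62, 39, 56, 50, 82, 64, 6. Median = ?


Sorted: 6, 9, 23, 39, 50, 56, 62, 64, 79, 82
n = 10 (even)
Middle values: 50 and 56
Median = (50+56)/2 = 53.0000

Median = 53.0000


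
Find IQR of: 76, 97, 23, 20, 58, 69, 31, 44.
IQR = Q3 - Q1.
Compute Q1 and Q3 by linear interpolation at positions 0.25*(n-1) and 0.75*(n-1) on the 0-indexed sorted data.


Sorted: 20, 23, 31, 44, 58, 69, 76, 97
Q1 (25th %ile) = 29.0000
Q3 (75th %ile) = 70.7500
IQR = 70.7500 - 29.0000 = 41.7500

IQR = 41.7500


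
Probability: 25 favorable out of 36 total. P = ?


P = 25/36 = 0.6944

P = 0.6944


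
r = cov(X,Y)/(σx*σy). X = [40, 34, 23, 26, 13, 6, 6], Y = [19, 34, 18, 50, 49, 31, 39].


Mean X = 21.1429, Mean Y = 34.2857
SD X = 12.380037, SD Y = 11.924935
Cov = -55.326531
r = -55.326531/(12.380037*11.924935) = -0.3748

r = -0.3748


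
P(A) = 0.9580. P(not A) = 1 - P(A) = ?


P(not A) = 1 - 0.9580 = 0.0420

P(not A) = 0.0420


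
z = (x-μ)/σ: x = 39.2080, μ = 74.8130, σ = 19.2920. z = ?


z = (39.2080 - 74.8130)/19.2920
= -35.6050/19.2920
= -1.8456

z = -1.8456


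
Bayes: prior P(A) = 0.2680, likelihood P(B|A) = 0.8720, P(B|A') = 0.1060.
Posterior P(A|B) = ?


P(B) = P(B|A)*P(A) + P(B|A')*P(A')
= 0.8720*0.2680 + 0.1060*0.7320
= 0.233696 + 0.077592 = 0.311288
P(A|B) = 0.233696/0.311288 = 0.7507

P(A|B) = 0.7507


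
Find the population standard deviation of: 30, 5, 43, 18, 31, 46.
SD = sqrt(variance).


Mean = 28.8333
Variance = 197.8056
SD = sqrt(197.8056) = 14.0643

SD = 14.0643


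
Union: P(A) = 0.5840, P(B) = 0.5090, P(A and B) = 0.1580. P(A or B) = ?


P(A∪B) = 0.5840 + 0.5090 - 0.1580
= 1.0930 - 0.1580
= 0.9350

P(A∪B) = 0.9350


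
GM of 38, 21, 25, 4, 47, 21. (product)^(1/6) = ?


Product = 38 × 21 × 25 × 4 × 47 × 21 = 78762600
GM = 78762600^(1/6) = 20.7040

GM = 20.7040


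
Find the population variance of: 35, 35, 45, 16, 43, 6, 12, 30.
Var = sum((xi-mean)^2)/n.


Mean = 27.7500
Squared deviations: 52.5625, 52.5625, 297.5625, 138.0625, 232.5625, 473.0625, 248.0625, 5.0625
Sum = 1499.5000
Variance = 1499.5000/8 = 187.4375

Variance = 187.4375


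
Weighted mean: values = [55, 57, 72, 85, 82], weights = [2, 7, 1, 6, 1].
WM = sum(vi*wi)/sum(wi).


Numerator = 55*2 + 57*7 + 72*1 + 85*6 + 82*1 = 1173
Denominator = 2 + 7 + 1 + 6 + 1 = 17
WM = 1173/17 = 69.0000

WM = 69.0000


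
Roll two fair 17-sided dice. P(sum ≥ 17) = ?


Total outcomes = 17×17 = 289
Favorable (sum ≥ 17): 169
P = 169/289 = 0.5848

P = 0.5848


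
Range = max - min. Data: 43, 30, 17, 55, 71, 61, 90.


Max = 90, Min = 17
Range = 90 - 17 = 73

Range = 73


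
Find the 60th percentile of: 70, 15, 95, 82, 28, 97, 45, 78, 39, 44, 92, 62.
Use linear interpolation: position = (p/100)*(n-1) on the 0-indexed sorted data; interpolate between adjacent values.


Sorted: 15, 28, 39, 44, 45, 62, 70, 78, 82, 92, 95, 97
n = 12
Index = 60/100 * 11 = 6.6000
Lower = data[6] = 70, Upper = data[7] = 78
P60 = 70 + 0.6000*(8) = 74.8000

P60 = 74.8000


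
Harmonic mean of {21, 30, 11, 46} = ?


Sum of reciprocals = 1/21 + 1/30 + 1/11 + 1/46 = 0.193601
HM = 4/0.193601 = 20.6611

HM = 20.6611


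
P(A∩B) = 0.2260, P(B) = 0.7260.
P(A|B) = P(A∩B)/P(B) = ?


P(A|B) = 0.2260/0.7260 = 0.3113

P(A|B) = 0.3113


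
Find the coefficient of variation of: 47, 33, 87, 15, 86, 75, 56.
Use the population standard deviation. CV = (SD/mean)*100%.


Mean = 57.0000
SD = 25.3715
CV = (25.3715/57.0000)*100 = 44.5114%

CV = 44.5114%


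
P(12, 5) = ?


P(12,5) = 12!/7!
= 479001600/5040
= 95040

P(12,5) = 95040


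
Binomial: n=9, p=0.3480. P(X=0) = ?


C(9,0) = 1
p^0 = 1.000000
(1-p)^9 = 0.021293
P = 1 * 1.000000 * 0.021293 = 0.0213

P(X=0) = 0.0213


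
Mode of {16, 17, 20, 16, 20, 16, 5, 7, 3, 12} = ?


Frequencies: 3:1, 5:1, 7:1, 12:1, 16:3, 17:1, 20:2
Max frequency = 3
Mode = 16

Mode = 16


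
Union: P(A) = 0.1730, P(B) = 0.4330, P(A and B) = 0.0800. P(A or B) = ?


P(A∪B) = 0.1730 + 0.4330 - 0.0800
= 0.6060 - 0.0800
= 0.5260

P(A∪B) = 0.5260


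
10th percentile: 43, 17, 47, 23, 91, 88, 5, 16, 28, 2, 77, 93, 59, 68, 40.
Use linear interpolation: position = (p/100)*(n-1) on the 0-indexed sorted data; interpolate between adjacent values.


Sorted: 2, 5, 16, 17, 23, 28, 40, 43, 47, 59, 68, 77, 88, 91, 93
n = 15
Index = 10/100 * 14 = 1.4000
Lower = data[1] = 5, Upper = data[2] = 16
P10 = 5 + 0.4000*(11) = 9.4000

P10 = 9.4000


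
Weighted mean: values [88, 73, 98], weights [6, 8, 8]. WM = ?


Numerator = 88*6 + 73*8 + 98*8 = 1896
Denominator = 6 + 8 + 8 = 22
WM = 1896/22 = 86.1818

WM = 86.1818


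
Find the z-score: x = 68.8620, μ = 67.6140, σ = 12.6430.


z = (68.8620 - 67.6140)/12.6430
= 1.2480/12.6430
= 0.0987

z = 0.0987


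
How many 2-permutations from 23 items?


P(23,2) = 23!/21!
= 25852016738884976640000/51090942171709440000
= 506

P(23,2) = 506


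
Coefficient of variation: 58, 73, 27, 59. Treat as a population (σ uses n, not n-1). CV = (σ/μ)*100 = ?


Mean = 54.2500
SD = 16.8133
CV = (16.8133/54.2500)*100 = 30.9923%

CV = 30.9923%


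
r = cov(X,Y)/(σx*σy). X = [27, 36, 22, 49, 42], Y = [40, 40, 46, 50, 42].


Mean X = 35.2000, Mean Y = 43.6000
SD X = 9.785704, SD Y = 3.878144
Cov = 14.480000
r = 14.480000/(9.785704*3.878144) = 0.3816

r = 0.3816


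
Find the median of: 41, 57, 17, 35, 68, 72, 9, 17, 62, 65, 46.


Sorted: 9, 17, 17, 35, 41, 46, 57, 62, 65, 68, 72
n = 11 (odd)
Middle value = 46

Median = 46


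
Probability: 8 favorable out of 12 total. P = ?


P = 8/12 = 0.6667

P = 0.6667


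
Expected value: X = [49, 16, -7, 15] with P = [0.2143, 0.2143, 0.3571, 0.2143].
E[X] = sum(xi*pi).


E[X] = 49*0.2143 + 16*0.2143 - 7*0.3571 + 15*0.2143
= 10.5007 + 3.4288 - 2.4997 + 3.2145
= 14.6443

E[X] = 14.6443


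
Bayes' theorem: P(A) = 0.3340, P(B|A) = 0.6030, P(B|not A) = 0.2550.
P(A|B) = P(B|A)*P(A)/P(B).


P(B) = P(B|A)*P(A) + P(B|A')*P(A')
= 0.6030*0.3340 + 0.2550*0.6660
= 0.201402 + 0.169830 = 0.371232
P(A|B) = 0.201402/0.371232 = 0.5425

P(A|B) = 0.5425


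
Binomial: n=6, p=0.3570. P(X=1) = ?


C(6,1) = 6
p^1 = 0.357000
(1-p)^5 = 0.109914
P = 6 * 0.357000 * 0.109914 = 0.2354

P(X=1) = 0.2354


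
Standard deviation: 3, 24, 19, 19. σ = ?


Mean = 16.2500
Variance = 62.6875
SD = sqrt(62.6875) = 7.9175

SD = 7.9175


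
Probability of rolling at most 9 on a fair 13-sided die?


Favorable outcomes (roll ≤ 9): 9
Total outcomes = 13
P = 9/13 = 0.6923

P = 0.6923


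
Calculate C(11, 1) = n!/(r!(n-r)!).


C(11,1) = 11!/(1! × 10!)
= 39916800/(1 × 3628800)
= 11

C(11,1) = 11


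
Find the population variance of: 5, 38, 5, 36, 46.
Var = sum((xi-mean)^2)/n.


Mean = 26.0000
Squared deviations: 441.0000, 144.0000, 441.0000, 100.0000, 400.0000
Sum = 1526.0000
Variance = 1526.0000/5 = 305.2000

Variance = 305.2000


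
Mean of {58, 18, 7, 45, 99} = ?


Sum = 58 + 18 + 7 + 45 + 99 = 227
n = 5
Mean = 227/5 = 45.4000

Mean = 45.4000


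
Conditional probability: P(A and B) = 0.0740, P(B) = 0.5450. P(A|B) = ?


P(A|B) = 0.0740/0.5450 = 0.1358

P(A|B) = 0.1358


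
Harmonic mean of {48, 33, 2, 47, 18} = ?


Sum of reciprocals = 1/48 + 1/33 + 1/2 + 1/47 + 1/18 = 0.627969
HM = 5/0.627969 = 7.9622

HM = 7.9622


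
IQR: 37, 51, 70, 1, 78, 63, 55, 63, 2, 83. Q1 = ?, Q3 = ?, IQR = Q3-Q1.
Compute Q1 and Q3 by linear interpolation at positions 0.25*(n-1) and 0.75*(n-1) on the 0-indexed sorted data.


Sorted: 1, 2, 37, 51, 55, 63, 63, 70, 78, 83
Q1 (25th %ile) = 40.5000
Q3 (75th %ile) = 68.2500
IQR = 68.2500 - 40.5000 = 27.7500

IQR = 27.7500


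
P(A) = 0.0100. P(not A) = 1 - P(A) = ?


P(not A) = 1 - 0.0100 = 0.9900

P(not A) = 0.9900


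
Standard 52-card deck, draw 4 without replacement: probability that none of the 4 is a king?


P(no kings) = (48/52) × (47/51) × (46/50) × (45/49)
= 0.7187

P = 0.7187


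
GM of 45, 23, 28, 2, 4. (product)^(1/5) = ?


Product = 45 × 23 × 28 × 2 × 4 = 231840
GM = 231840^(1/5) = 11.8314

GM = 11.8314


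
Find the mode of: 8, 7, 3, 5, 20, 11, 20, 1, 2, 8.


Frequencies: 1:1, 2:1, 3:1, 5:1, 7:1, 8:2, 11:1, 20:2
Max frequency = 2
Mode = 8, 20

Mode = 8, 20


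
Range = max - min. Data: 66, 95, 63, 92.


Max = 95, Min = 63
Range = 95 - 63 = 32

Range = 32


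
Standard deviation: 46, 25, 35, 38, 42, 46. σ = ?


Mean = 38.6667
Variance = 53.2222
SD = sqrt(53.2222) = 7.2954

SD = 7.2954


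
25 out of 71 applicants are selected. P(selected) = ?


P = 25/71 = 0.3521

P = 0.3521


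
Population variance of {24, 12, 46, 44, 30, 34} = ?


Mean = 31.6667
Squared deviations: 58.7778, 386.7778, 205.4444, 152.1111, 2.7778, 5.4444
Sum = 811.3333
Variance = 811.3333/6 = 135.2222

Variance = 135.2222


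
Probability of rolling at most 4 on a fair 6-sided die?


Favorable outcomes (roll ≤ 4): 4
Total outcomes = 6
P = 4/6 = 0.6667

P = 0.6667


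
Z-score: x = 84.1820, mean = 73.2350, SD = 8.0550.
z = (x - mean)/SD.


z = (84.1820 - 73.2350)/8.0550
= 10.9470/8.0550
= 1.3590

z = 1.3590


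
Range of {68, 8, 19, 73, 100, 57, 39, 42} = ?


Max = 100, Min = 8
Range = 100 - 8 = 92

Range = 92


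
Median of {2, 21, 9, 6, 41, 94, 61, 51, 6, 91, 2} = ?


Sorted: 2, 2, 6, 6, 9, 21, 41, 51, 61, 91, 94
n = 11 (odd)
Middle value = 21

Median = 21


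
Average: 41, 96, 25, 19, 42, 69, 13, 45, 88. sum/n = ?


Sum = 41 + 96 + 25 + 19 + 42 + 69 + 13 + 45 + 88 = 438
n = 9
Mean = 438/9 = 48.6667

Mean = 48.6667


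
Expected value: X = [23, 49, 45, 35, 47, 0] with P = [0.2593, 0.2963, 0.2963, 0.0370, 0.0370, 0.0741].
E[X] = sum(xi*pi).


E[X] = 23*0.2593 + 49*0.2963 + 45*0.2963 + 35*0.0370 + 47*0.0370 + 0*0.0741
= 5.9639 + 14.5187 + 13.3335 + 1.2950 + 1.7390 + 0
= 36.8501

E[X] = 36.8501


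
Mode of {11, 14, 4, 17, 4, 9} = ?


Frequencies: 4:2, 9:1, 11:1, 14:1, 17:1
Max frequency = 2
Mode = 4

Mode = 4


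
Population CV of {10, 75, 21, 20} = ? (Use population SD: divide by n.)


Mean = 31.5000
SD = 25.4804
CV = (25.4804/31.5000)*100 = 80.8901%

CV = 80.8901%


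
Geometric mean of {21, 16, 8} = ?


Product = 21 × 16 × 8 = 2688
GM = 2688^(1/3) = 13.9041

GM = 13.9041


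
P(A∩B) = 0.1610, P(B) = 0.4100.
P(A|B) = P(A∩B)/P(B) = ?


P(A|B) = 0.1610/0.4100 = 0.3927

P(A|B) = 0.3927


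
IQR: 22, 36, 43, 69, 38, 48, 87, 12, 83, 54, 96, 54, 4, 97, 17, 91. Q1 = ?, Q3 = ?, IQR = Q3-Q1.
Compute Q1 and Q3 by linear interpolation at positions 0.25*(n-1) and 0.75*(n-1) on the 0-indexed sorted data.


Sorted: 4, 12, 17, 22, 36, 38, 43, 48, 54, 54, 69, 83, 87, 91, 96, 97
Q1 (25th %ile) = 32.5000
Q3 (75th %ile) = 84.0000
IQR = 84.0000 - 32.5000 = 51.5000

IQR = 51.5000


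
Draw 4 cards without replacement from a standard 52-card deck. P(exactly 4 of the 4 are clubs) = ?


Hypergeometric: P(X=4) = C(13,4)·C(39,0) / C(52,4)
= 715 × 1 / 270725
= 715/270725 = 0.0026

P = 0.0026


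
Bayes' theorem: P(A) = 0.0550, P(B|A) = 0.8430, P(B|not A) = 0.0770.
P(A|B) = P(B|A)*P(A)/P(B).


P(B) = P(B|A)*P(A) + P(B|A')*P(A')
= 0.8430*0.0550 + 0.0770*0.9450
= 0.046365 + 0.072765 = 0.119130
P(A|B) = 0.046365/0.119130 = 0.3892

P(A|B) = 0.3892


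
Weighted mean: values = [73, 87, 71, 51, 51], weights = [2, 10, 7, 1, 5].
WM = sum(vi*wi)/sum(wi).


Numerator = 73*2 + 87*10 + 71*7 + 51*1 + 51*5 = 1819
Denominator = 2 + 10 + 7 + 1 + 5 = 25
WM = 1819/25 = 72.7600

WM = 72.7600


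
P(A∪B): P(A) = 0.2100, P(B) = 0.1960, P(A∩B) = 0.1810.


P(A∪B) = 0.2100 + 0.1960 - 0.1810
= 0.4060 - 0.1810
= 0.2250

P(A∪B) = 0.2250


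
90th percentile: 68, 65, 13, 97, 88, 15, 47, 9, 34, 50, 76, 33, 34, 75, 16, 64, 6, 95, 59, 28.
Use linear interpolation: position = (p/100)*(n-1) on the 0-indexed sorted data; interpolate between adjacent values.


Sorted: 6, 9, 13, 15, 16, 28, 33, 34, 34, 47, 50, 59, 64, 65, 68, 75, 76, 88, 95, 97
n = 20
Index = 90/100 * 19 = 17.1000
Lower = data[17] = 88, Upper = data[18] = 95
P90 = 88 + 0.1000*(7) = 88.7000

P90 = 88.7000


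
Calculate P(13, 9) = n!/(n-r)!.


P(13,9) = 13!/4!
= 6227020800/24
= 259459200

P(13,9) = 259459200


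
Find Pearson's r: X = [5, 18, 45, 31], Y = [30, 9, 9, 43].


Mean X = 24.7500, Mean Y = 22.7500
SD X = 14.872374, SD Y = 14.497845
Cov = -50.562500
r = -50.562500/(14.872374*14.497845) = -0.2345

r = -0.2345


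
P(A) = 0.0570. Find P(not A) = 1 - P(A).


P(not A) = 1 - 0.0570 = 0.9430

P(not A) = 0.9430


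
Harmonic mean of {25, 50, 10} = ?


Sum of reciprocals = 1/25 + 1/50 + 1/10 = 0.160000
HM = 3/0.160000 = 18.7500

HM = 18.7500


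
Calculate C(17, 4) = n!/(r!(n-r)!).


C(17,4) = 17!/(4! × 13!)
= 355687428096000/(24 × 6227020800)
= 2380

C(17,4) = 2380


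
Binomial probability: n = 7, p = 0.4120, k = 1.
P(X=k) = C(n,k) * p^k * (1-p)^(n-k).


C(7,1) = 7
p^1 = 0.412000
(1-p)^6 = 0.041330
P = 7 * 0.412000 * 0.041330 = 0.1192

P(X=1) = 0.1192


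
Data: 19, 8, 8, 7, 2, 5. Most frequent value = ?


Frequencies: 2:1, 5:1, 7:1, 8:2, 19:1
Max frequency = 2
Mode = 8

Mode = 8


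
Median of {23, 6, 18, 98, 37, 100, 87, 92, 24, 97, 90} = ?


Sorted: 6, 18, 23, 24, 37, 87, 90, 92, 97, 98, 100
n = 11 (odd)
Middle value = 87

Median = 87
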